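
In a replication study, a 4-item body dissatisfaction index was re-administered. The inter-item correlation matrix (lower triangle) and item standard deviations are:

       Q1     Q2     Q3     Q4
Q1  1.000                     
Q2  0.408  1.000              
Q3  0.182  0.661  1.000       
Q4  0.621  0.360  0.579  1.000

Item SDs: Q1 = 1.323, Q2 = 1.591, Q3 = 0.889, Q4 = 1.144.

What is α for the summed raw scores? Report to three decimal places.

Σσ²ᵢ = 1.323² + 1.591² + 0.889² + 1.144² = 6.3807
Covariances σ_ij = r_ij · s_i · s_j:
  σ(Q1,Q2) = 0.408 × 1.323 × 1.591 = 0.8588
  σ(Q1,Q3) = 0.182 × 1.323 × 0.889 = 0.2141
  σ(Q1,Q4) = 0.621 × 1.323 × 1.144 = 0.9399
  σ(Q2,Q3) = 0.661 × 1.591 × 0.889 = 0.9349
  σ(Q2,Q4) = 0.360 × 1.591 × 1.144 = 0.6552
  σ(Q3,Q4) = 0.579 × 0.889 × 1.144 = 0.5889
σ²_T = Σσ²ᵢ + 2·Σσ_ij = 6.3807 + 2 × 4.1918 = 14.7643
α = (4/3)·(1 − 6.3807/14.7643) = 0.757

α = 0.757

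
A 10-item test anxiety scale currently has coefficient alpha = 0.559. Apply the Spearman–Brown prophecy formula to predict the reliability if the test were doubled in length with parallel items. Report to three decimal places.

predicted reliability = 0.717

Length factor m = 2
α' = m·α / (1 + (m−1)·α)
   = 2 × 0.559 / (1 + (2 − 1) × 0.559)
   = 1.1180 / 1.5590 = 0.717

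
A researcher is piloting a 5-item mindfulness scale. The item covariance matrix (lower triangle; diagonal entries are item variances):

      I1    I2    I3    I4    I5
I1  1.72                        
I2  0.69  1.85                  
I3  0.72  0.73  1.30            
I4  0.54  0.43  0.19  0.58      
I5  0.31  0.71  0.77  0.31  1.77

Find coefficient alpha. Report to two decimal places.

α = 0.75

ΣVar(i) = 1.72 + 1.85 + 1.30 + 0.58 + 1.77 = 7.22
Sum of the distinct covariances = 5.40
total variance = 7.22 + 2 × 5.40 = 18.02
α = (k/(k−1))·(1 − ΣVar(i)/total variance) = (5/4)·(1 − 7.22/18.02) = 0.75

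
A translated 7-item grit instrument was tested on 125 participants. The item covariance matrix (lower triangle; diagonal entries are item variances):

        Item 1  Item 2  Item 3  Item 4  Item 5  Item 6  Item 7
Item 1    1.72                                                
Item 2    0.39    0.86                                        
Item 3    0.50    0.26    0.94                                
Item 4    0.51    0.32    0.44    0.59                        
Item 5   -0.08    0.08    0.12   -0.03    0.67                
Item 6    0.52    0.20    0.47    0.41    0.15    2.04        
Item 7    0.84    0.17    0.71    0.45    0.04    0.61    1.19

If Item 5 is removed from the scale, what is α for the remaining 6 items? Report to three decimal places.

Remaining items: Item 1, Item 2, Item 3, Item 4, Item 6, Item 7 (k = 6).
Σσᵢ² = 1.72 + 0.86 + 0.94 + 0.59 + 2.04 + 1.19 = 7.34
σ²_total = 7.34 + 2 × 6.80 = 20.94
α (item deleted) = (6/5)·(1 − 7.34/20.94) = 0.779

α = 0.779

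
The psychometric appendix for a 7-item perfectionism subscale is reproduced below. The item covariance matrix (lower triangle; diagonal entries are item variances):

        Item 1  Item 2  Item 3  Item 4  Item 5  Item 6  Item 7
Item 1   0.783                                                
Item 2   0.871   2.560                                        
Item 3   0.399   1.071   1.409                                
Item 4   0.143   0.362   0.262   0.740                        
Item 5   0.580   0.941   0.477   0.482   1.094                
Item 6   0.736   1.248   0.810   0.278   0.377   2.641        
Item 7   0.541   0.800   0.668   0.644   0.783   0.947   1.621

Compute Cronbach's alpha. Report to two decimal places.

Cronbach's alpha = 0.83

sum of item variances = 0.783 + 2.560 + 1.409 + 0.740 + 1.094 + 2.641 + 1.621 = 10.848
Sum of the distinct covariances = 13.420
total variance = 10.848 + 2 × 13.420 = 37.688
α = (k/(k−1))·(1 − sum of item variances/total variance) = (7/6)·(1 − 10.848/37.688) = 0.83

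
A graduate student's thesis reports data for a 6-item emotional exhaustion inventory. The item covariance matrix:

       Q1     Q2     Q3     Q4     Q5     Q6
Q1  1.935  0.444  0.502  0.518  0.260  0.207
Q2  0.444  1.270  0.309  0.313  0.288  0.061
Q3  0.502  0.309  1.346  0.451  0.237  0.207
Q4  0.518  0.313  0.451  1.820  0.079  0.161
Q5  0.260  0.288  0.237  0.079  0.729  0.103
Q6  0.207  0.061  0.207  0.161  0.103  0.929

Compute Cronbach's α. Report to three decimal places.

Cronbach's α = 0.609

ΣVar(i) = 1.935 + 1.270 + 1.346 + 1.820 + 0.729 + 0.929 = 8.029
Sum of the distinct covariances = 4.140
σ²_total = 8.029 + 2 × 4.140 = 16.309
α = (k/(k−1))·(1 − ΣVar(i)/σ²_total) = (6/5)·(1 − 8.029/16.309) = 0.609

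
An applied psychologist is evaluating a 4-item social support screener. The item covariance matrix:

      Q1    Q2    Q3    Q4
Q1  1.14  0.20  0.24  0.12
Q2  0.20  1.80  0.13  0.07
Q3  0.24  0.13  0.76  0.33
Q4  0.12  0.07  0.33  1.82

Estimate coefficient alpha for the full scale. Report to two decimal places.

coefficient alpha = 0.38

ΣVar(i) = 1.14 + 1.80 + 0.76 + 1.82 = 5.52
Sum of off-diagonal covariances = 1.09
σ²_T = 5.52 + 2 × 1.09 = 7.70
α = (k/(k−1))·(1 − ΣVar(i)/σ²_T) = (4/3)·(1 − 5.52/7.70) = 0.38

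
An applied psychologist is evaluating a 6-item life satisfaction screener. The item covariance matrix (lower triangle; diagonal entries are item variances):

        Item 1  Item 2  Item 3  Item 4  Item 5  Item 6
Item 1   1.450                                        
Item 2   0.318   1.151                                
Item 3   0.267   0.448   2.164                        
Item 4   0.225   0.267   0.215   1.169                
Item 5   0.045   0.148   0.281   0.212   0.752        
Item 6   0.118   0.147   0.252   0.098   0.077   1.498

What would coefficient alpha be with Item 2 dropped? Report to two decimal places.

α = 0.42

Remaining items: Item 1, Item 3, Item 4, Item 5, Item 6 (k = 5).
ΣVar(i) = 1.450 + 2.164 + 1.169 + 0.752 + 1.498 = 7.033
total variance = 7.033 + 2 × 1.790 = 10.613
α (item deleted) = (5/4)·(1 − 7.033/10.613) = 0.42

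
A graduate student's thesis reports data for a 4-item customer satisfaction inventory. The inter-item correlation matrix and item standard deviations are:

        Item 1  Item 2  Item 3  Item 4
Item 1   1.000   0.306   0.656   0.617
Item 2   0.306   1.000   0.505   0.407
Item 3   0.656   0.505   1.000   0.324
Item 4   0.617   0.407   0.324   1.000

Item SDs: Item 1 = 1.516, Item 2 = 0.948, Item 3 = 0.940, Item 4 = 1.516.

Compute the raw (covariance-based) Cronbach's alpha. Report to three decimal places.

Cronbach's alpha = 0.765

Σσ²ᵢ = 1.516² + 0.948² + 0.940² + 1.516² = 6.3788
Covariances σ_ij = r_ij · s_i · s_j:
  σ(Item 1,Item 2) = 0.306 × 1.516 × 0.948 = 0.4398
  σ(Item 1,Item 3) = 0.656 × 1.516 × 0.940 = 0.9348
  σ(Item 1,Item 4) = 0.617 × 1.516 × 1.516 = 1.4180
  σ(Item 2,Item 3) = 0.505 × 0.948 × 0.940 = 0.4500
  σ(Item 2,Item 4) = 0.407 × 0.948 × 1.516 = 0.5849
  σ(Item 3,Item 4) = 0.324 × 0.940 × 1.516 = 0.4617
σ²_T = Σσ²ᵢ + 2·Σσ_ij = 6.3788 + 2 × 4.2892 = 14.9572
α = (4/3)·(1 − 6.3788/14.9572) = 0.765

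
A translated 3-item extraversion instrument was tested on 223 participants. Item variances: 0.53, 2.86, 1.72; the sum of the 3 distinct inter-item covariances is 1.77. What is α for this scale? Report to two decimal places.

Σσ²ᵢ = 0.53 + 2.86 + 1.72 = 5.11
Sum of distinct covariances = 1.77
σ²_total = Σσ²ᵢ + 2·Σcov = 5.11 + 2 × 1.77 = 8.65
α = (3/2)·(1 − 5.11/8.65) = 0.61

α = 0.61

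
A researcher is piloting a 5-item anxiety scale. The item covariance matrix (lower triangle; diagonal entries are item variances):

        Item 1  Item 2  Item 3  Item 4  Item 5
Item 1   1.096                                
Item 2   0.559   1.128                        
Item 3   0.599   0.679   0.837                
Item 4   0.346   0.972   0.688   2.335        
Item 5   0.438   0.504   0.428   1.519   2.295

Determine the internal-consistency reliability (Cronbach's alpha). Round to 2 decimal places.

Cronbach's alpha = 0.80

sum of item variances = 1.096 + 1.128 + 0.837 + 2.335 + 2.295 = 7.691
Σ_{i<j} σ_ij = 6.732
total variance = 7.691 + 2 × 6.732 = 21.155
α = (k/(k−1))·(1 − sum of item variances/total variance) = (5/4)·(1 − 7.691/21.155) = 0.80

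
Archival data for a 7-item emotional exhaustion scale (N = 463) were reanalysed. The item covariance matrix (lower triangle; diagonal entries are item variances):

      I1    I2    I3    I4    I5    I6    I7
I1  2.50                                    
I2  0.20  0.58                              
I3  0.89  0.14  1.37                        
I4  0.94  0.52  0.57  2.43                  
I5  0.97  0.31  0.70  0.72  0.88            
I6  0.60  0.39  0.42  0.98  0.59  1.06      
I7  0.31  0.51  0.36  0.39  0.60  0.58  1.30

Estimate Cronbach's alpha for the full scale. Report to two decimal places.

α = 0.81

Σσᵢ² = 2.50 + 0.58 + 1.37 + 2.43 + 0.88 + 1.06 + 1.30 = 10.12
Sum of the distinct covariances = 11.69
Var(T) = 10.12 + 2 × 11.69 = 33.50
α = (k/(k−1))·(1 − Σσᵢ²/Var(T)) = (7/6)·(1 − 10.12/33.50) = 0.81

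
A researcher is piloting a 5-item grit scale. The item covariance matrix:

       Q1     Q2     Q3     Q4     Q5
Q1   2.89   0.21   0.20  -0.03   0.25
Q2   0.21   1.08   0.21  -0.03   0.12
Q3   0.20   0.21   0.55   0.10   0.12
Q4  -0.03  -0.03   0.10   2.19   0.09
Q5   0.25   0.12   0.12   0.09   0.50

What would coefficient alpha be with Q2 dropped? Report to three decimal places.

coefficient alpha = 0.256

Remaining items: Q1, Q3, Q4, Q5 (k = 4).
sum of item variances = 2.89 + 0.55 + 2.19 + 0.50 = 6.13
σ²_T = 6.13 + 2 × 0.73 = 7.59
α (item deleted) = (4/3)·(1 − 6.13/7.59) = 0.256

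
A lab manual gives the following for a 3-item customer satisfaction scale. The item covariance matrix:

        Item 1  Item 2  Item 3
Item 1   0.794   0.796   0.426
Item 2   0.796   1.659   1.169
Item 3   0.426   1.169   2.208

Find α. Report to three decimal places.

Σσ²ᵢ = 0.794 + 1.659 + 2.208 = 4.661
Sum of the distinct covariances = 2.391
Var(T) = 4.661 + 2 × 2.391 = 9.443
α = (k/(k−1))·(1 − Σσ²ᵢ/Var(T)) = (3/2)·(1 − 4.661/9.443) = 0.760

α = 0.760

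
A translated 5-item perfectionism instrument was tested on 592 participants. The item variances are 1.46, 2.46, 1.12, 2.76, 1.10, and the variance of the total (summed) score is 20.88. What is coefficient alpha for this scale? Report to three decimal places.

sum of item variances = 1.46 + 2.46 + 1.12 + 2.76 + 1.10 = 8.90
α = (k/(k−1))·(1 − sum of item variances/Var(T)) = (5/4)·(1 − 8.90/20.88) = 0.717

α = 0.717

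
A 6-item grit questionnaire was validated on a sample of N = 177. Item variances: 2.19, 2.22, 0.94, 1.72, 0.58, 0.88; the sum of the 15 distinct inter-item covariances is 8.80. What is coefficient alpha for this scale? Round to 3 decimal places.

coefficient alpha = 0.808

Σσᵢ² = 2.19 + 2.22 + 0.94 + 1.72 + 0.58 + 0.88 = 8.53
Sum of distinct covariances = 8.80
total variance = Σσᵢ² + 2·Σcov = 8.53 + 2 × 8.80 = 26.13
α = (6/5)·(1 − 8.53/26.13) = 0.808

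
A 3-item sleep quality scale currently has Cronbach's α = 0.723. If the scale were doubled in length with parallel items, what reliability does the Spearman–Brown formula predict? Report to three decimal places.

Length factor m = 2
α' = m·α / (1 + (m−1)·α)
   = 2 × 0.723 / (1 + (2 − 1) × 0.723)
   = 1.4460 / 1.7230 = 0.839

predicted reliability = 0.839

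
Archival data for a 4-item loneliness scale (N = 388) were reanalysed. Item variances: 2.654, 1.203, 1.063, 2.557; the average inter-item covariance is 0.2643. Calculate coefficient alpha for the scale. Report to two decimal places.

Σσᵢ² = 2.654 + 1.203 + 1.063 + 2.557 = 7.477
Sum of the 6 distinct covariances = 6 × 0.2643 = 1.5858
σ²_total = Σσᵢ² + 2·Σcov = 7.477 + 2 × 1.5858 = 10.6486
α = (4/3)·(1 − 7.477/10.6486) = 0.40

α = 0.40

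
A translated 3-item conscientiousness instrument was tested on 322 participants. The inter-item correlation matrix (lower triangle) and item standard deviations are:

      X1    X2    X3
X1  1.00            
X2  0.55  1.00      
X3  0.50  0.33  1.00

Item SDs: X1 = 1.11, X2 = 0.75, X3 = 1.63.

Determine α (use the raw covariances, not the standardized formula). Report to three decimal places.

Σσ²ᵢ = 1.11² + 0.75² + 1.63² = 4.4515
Covariances σ_ij = r_ij · s_i · s_j:
  σ(X1,X2) = 0.55 × 1.11 × 0.75 = 0.4579
  σ(X1,X3) = 0.50 × 1.11 × 1.63 = 0.9047
  σ(X2,X3) = 0.33 × 0.75 × 1.63 = 0.4034
σ²_T = Σσ²ᵢ + 2·Σσ_ij = 4.4515 + 2 × 1.7660 = 7.9835
α = (3/2)·(1 − 4.4515/7.9835) = 0.664

α = 0.664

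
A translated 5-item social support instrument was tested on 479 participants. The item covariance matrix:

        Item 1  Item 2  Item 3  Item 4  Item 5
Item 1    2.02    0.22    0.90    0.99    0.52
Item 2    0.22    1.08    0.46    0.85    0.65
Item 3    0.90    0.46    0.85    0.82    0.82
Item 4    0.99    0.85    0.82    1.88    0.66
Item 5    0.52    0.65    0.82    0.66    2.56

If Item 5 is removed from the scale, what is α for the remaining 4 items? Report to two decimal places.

α = 0.79

Remaining items: Item 1, Item 2, Item 3, Item 4 (k = 4).
Σσ²ᵢ = 2.02 + 1.08 + 0.85 + 1.88 = 5.83
total variance = 5.83 + 2 × 4.24 = 14.31
α (item deleted) = (4/3)·(1 − 5.83/14.31) = 0.79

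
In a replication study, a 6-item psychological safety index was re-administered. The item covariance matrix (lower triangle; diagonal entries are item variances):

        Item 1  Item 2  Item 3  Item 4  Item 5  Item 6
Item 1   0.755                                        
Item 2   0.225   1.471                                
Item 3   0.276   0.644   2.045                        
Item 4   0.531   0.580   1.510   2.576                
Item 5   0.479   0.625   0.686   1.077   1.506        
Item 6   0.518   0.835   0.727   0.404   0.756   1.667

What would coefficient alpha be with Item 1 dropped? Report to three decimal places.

Remaining items: Item 2, Item 3, Item 4, Item 5, Item 6 (k = 5).
ΣVar(i) = 1.471 + 2.045 + 2.576 + 1.506 + 1.667 = 9.265
Var(T) = 9.265 + 2 × 7.844 = 24.953
α (item deleted) = (5/4)·(1 − 9.265/24.953) = 0.786

coefficient alpha = 0.786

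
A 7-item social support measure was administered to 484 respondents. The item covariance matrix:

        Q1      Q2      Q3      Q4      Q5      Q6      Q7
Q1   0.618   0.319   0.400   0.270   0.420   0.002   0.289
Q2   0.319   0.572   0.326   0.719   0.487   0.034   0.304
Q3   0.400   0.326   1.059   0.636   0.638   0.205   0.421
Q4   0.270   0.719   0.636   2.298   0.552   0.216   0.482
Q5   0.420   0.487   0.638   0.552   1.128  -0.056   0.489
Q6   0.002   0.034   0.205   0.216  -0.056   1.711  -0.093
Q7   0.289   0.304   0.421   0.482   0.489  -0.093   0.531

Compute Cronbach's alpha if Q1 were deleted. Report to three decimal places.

Remaining items: Q2, Q3, Q4, Q5, Q6, Q7 (k = 6).
Σσᵢ² = 0.572 + 1.059 + 2.298 + 1.128 + 1.711 + 0.531 = 7.299
σ²_T = 7.299 + 2 × 5.360 = 18.019
α (item deleted) = (6/5)·(1 − 7.299/18.019) = 0.714

α = 0.714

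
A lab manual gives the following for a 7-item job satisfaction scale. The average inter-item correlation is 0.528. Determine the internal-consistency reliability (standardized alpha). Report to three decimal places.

α = 0.887

Standardized α = k·r̄ / (1 + (k−1)·r̄) = 7 × 0.528 / (1 + 6 × 0.528)
  = 3.6960 / 4.1680 = 0.887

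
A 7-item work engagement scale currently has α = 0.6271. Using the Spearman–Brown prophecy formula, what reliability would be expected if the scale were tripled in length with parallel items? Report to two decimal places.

predicted reliability = 0.83

Length factor m = 3
α' = m·α / (1 + (m−1)·α)
   = 3 × 0.6271 / (1 + (3 − 1) × 0.6271)
   = 1.8813 / 2.2542 = 0.83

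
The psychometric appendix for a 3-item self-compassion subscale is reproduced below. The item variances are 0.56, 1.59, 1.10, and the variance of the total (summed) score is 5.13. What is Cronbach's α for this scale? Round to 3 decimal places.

α = 0.550

Σσᵢ² = 0.56 + 1.59 + 1.10 = 3.25
α = (k/(k−1))·(1 − Σσᵢ²/Var(T)) = (3/2)·(1 − 3.25/5.13) = 0.550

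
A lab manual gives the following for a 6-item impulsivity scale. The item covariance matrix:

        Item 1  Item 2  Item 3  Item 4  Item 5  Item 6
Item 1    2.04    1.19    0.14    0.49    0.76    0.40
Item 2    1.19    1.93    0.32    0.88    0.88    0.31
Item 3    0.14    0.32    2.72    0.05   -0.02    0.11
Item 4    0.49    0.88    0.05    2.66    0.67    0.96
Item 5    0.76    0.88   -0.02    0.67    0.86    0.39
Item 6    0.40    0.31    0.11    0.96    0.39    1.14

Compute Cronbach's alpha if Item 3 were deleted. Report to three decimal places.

Cronbach's alpha = 0.770

Remaining items: Item 1, Item 2, Item 4, Item 5, Item 6 (k = 5).
sum of item variances = 2.04 + 1.93 + 2.66 + 0.86 + 1.14 = 8.63
σ²_T = 8.63 + 2 × 6.93 = 22.49
α (item deleted) = (5/4)·(1 − 8.63/22.49) = 0.770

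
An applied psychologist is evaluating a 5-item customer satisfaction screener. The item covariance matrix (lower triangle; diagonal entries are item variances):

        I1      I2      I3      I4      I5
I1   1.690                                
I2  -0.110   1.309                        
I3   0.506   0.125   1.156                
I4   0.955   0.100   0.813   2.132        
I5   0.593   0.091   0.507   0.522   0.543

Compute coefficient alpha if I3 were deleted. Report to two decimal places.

Remaining items: I1, I2, I4, I5 (k = 4).
Σσᵢ² = 1.690 + 1.309 + 2.132 + 0.543 = 5.674
σ²_total = 5.674 + 2 × 2.151 = 9.976
α (item deleted) = (4/3)·(1 − 5.674/9.976) = 0.57

coefficient alpha = 0.57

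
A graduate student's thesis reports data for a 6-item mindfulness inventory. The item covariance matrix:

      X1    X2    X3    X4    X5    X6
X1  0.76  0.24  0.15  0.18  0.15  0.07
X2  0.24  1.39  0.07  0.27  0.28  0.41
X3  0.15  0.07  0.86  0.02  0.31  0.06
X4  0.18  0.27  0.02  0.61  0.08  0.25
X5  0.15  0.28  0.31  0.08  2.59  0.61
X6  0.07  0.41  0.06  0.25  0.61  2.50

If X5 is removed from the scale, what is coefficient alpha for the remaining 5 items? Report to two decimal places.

coefficient alpha = 0.45

Remaining items: X1, X2, X3, X4, X6 (k = 5).
ΣVar(i) = 0.76 + 1.39 + 0.86 + 0.61 + 2.50 = 6.12
total variance = 6.12 + 2 × 1.72 = 9.56
α (item deleted) = (5/4)·(1 − 6.12/9.56) = 0.45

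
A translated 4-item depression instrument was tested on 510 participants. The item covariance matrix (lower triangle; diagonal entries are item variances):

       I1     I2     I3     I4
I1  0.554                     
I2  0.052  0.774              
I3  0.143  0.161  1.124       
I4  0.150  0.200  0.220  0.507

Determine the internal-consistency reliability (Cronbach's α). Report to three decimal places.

Cronbach's α = 0.513

sum of item variances = 0.554 + 0.774 + 1.124 + 0.507 = 2.959
Σ_{i<j} σ_ij = 0.926
σ²_T = 2.959 + 2 × 0.926 = 4.811
α = (k/(k−1))·(1 − sum of item variances/σ²_T) = (4/3)·(1 − 2.959/4.811) = 0.513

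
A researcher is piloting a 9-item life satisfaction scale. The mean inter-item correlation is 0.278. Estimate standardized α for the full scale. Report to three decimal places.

Standardized α = k·r̄ / (1 + (k−1)·r̄) = 9 × 0.278 / (1 + 8 × 0.278)
  = 2.5020 / 3.2240 = 0.776

standardized α = 0.776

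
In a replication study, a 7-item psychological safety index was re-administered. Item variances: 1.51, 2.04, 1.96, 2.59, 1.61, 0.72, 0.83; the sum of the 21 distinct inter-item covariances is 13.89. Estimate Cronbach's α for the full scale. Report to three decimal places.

Cronbach's α = 0.830

Σσ²ᵢ = 1.51 + 2.04 + 1.96 + 2.59 + 1.61 + 0.72 + 0.83 = 11.26
Sum of distinct covariances = 13.89
Var(T) = Σσ²ᵢ + 2·Σcov = 11.26 + 2 × 13.89 = 39.04
α = (7/6)·(1 − 11.26/39.04) = 0.830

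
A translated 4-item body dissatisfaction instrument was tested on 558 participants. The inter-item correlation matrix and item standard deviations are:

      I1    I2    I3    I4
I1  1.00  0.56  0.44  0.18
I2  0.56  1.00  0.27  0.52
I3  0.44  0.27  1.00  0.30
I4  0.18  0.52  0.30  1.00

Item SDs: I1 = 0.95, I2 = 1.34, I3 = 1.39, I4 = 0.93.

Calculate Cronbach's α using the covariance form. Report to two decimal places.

α = 0.70

Σσ²ᵢ = 0.95² + 1.34² + 1.39² + 0.93² = 5.4951
Covariances σ_ij = r_ij · s_i · s_j:
  σ(I1,I2) = 0.56 × 0.95 × 1.34 = 0.7129
  σ(I1,I3) = 0.44 × 0.95 × 1.39 = 0.5810
  σ(I1,I4) = 0.18 × 0.95 × 0.93 = 0.1590
  σ(I2,I3) = 0.27 × 1.34 × 1.39 = 0.5029
  σ(I2,I4) = 0.52 × 1.34 × 0.93 = 0.6480
  σ(I3,I4) = 0.30 × 1.39 × 0.93 = 0.3878
σ²_T = Σσ²ᵢ + 2·Σσ_ij = 5.4951 + 2 × 2.9916 = 11.4783
α = (4/3)·(1 − 5.4951/11.4783) = 0.70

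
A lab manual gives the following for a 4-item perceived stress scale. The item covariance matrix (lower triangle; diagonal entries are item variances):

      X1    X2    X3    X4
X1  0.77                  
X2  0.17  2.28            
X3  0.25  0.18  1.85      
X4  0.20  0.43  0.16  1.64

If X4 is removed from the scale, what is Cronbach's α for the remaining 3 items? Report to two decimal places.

Remaining items: X1, X2, X3 (k = 3).
Σσᵢ² = 0.77 + 2.28 + 1.85 = 4.90
Var(T) = 4.90 + 2 × 0.60 = 6.10
α (item deleted) = (3/2)·(1 − 4.90/6.10) = 0.30

Cronbach's α = 0.30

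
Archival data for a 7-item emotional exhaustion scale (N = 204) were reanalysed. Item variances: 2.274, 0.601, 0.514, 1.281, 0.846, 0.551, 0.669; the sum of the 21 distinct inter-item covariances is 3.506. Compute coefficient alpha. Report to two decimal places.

Σσᵢ² = 2.274 + 0.601 + 0.514 + 1.281 + 0.846 + 0.551 + 0.669 = 6.736
Sum of distinct covariances = 3.506
total variance = Σσᵢ² + 2·Σcov = 6.736 + 2 × 3.506 = 13.748
α = (7/6)·(1 − 6.736/13.748) = 0.60

α = 0.60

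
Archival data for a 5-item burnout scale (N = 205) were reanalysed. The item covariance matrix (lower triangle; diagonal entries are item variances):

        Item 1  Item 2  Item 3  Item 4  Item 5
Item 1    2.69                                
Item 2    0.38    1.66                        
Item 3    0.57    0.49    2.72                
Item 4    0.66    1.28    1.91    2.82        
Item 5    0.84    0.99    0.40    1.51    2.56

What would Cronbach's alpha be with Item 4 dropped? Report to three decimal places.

Remaining items: Item 1, Item 2, Item 3, Item 5 (k = 4).
Σσᵢ² = 2.69 + 1.66 + 2.72 + 2.56 = 9.63
total variance = 9.63 + 2 × 3.67 = 16.97
α (item deleted) = (4/3)·(1 − 9.63/16.97) = 0.577

Cronbach's alpha = 0.577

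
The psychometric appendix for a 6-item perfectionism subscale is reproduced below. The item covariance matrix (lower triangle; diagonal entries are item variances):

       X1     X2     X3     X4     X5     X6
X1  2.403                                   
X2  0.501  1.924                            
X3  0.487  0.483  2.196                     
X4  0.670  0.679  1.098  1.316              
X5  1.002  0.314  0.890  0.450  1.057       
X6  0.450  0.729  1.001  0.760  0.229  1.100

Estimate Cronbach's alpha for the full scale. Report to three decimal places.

Σσᵢ² = 2.403 + 1.924 + 2.196 + 1.316 + 1.057 + 1.100 = 9.996
Sum of off-diagonal covariances = 9.743
σ²_total = 9.996 + 2 × 9.743 = 29.482
α = (k/(k−1))·(1 − Σσᵢ²/σ²_total) = (6/5)·(1 − 9.996/29.482) = 0.793

α = 0.793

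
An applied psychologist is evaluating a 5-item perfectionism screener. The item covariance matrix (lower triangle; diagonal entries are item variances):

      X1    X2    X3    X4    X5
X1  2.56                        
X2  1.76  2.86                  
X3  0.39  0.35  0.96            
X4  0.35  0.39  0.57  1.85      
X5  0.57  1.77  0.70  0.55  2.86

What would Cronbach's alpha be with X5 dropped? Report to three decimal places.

Cronbach's alpha = 0.641

Remaining items: X1, X2, X3, X4 (k = 4).
ΣVar(i) = 2.56 + 2.86 + 0.96 + 1.85 = 8.23
total variance = 8.23 + 2 × 3.81 = 15.85
α (item deleted) = (4/3)·(1 − 8.23/15.85) = 0.641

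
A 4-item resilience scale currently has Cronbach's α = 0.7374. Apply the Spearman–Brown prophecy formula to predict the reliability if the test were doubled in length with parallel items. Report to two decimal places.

predicted reliability = 0.85

Length factor m = 2
α' = m·α / (1 + (m−1)·α)
   = 2 × 0.7374 / (1 + (2 − 1) × 0.7374)
   = 1.4748 / 1.7374 = 0.85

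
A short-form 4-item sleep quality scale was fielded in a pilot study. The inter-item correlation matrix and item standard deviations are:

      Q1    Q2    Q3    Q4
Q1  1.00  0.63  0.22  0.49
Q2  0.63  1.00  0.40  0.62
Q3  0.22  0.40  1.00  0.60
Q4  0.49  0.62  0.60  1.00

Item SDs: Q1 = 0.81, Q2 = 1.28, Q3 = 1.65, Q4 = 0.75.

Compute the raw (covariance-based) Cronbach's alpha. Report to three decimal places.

α = 0.735

Σσ²ᵢ = 0.81² + 1.28² + 1.65² + 0.75² = 5.5795
Covariances σ_ij = r_ij · s_i · s_j:
  σ(Q1,Q2) = 0.63 × 0.81 × 1.28 = 0.6532
  σ(Q1,Q3) = 0.22 × 0.81 × 1.65 = 0.2940
  σ(Q1,Q4) = 0.49 × 0.81 × 0.75 = 0.2977
  σ(Q2,Q3) = 0.40 × 1.28 × 1.65 = 0.8448
  σ(Q2,Q4) = 0.62 × 1.28 × 0.75 = 0.5952
  σ(Q3,Q4) = 0.60 × 1.65 × 0.75 = 0.7425
σ²_T = Σσ²ᵢ + 2·Σσ_ij = 5.5795 + 2 × 3.4274 = 12.4343
α = (4/3)·(1 − 5.5795/12.4343) = 0.735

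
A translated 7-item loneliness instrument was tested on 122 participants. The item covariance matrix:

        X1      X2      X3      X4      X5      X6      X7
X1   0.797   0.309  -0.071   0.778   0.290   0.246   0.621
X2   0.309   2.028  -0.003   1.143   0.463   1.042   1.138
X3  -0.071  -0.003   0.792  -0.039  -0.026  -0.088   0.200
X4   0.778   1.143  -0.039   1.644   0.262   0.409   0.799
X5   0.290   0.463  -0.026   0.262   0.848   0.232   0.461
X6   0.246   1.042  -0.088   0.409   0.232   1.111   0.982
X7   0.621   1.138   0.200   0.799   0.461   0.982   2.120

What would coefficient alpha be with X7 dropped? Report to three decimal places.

Remaining items: X1, X2, X3, X4, X5, X6 (k = 6).
ΣVar(i) = 0.797 + 2.028 + 0.792 + 1.644 + 0.848 + 1.111 = 7.220
total variance = 7.220 + 2 × 4.947 = 17.114
α (item deleted) = (6/5)·(1 − 7.220/17.114) = 0.694

α = 0.694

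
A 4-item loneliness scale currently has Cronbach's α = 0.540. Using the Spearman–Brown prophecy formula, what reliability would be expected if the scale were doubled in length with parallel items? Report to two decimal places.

Length factor m = 2
α' = m·α / (1 + (m−1)·α)
   = 2 × 0.540 / (1 + (2 − 1) × 0.540)
   = 1.0800 / 1.5400 = 0.70

predicted reliability = 0.70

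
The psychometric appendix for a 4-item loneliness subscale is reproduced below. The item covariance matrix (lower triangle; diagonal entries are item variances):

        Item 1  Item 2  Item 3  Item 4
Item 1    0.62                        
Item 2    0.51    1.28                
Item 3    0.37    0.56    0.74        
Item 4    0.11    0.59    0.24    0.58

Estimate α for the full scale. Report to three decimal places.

sum of item variances = 0.62 + 1.28 + 0.74 + 0.58 = 3.22
Sum of the distinct covariances = 2.38
σ²_T = 3.22 + 2 × 2.38 = 7.98
α = (k/(k−1))·(1 − sum of item variances/σ²_T) = (4/3)·(1 − 3.22/7.98) = 0.795

α = 0.795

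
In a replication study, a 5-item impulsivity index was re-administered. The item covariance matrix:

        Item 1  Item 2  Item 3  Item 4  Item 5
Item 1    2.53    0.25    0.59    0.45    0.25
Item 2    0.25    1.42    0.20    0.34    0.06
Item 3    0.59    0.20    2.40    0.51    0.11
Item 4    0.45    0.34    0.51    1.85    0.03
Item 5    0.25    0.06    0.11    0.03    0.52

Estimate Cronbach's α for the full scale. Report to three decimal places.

Σσ²ᵢ = 2.53 + 1.42 + 2.40 + 1.85 + 0.52 = 8.72
Sum of off-diagonal covariances = 2.79
σ²_T = 8.72 + 2 × 2.79 = 14.30
α = (k/(k−1))·(1 − Σσ²ᵢ/σ²_T) = (5/4)·(1 − 8.72/14.30) = 0.488

Cronbach's α = 0.488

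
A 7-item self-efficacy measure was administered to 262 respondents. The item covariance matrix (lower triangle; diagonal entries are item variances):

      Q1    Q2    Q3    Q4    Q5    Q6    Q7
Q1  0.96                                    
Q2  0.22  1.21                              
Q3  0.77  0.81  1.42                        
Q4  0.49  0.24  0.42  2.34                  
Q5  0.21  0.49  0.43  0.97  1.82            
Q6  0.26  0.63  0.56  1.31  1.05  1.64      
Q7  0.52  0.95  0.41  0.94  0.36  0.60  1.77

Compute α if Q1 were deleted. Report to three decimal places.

Remaining items: Q2, Q3, Q4, Q5, Q6, Q7 (k = 6).
Σσ²ᵢ = 1.21 + 1.42 + 2.34 + 1.82 + 1.64 + 1.77 = 10.20
total variance = 10.20 + 2 × 10.17 = 30.54
α (item deleted) = (6/5)·(1 − 10.20/30.54) = 0.799

α = 0.799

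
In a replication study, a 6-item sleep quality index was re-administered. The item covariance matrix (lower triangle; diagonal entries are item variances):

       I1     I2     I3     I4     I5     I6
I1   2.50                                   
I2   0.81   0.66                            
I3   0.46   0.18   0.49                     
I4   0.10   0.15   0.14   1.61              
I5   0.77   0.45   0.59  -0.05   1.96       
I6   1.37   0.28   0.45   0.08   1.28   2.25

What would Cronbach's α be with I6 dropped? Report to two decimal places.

Remaining items: I1, I2, I3, I4, I5 (k = 5).
sum of item variances = 2.50 + 0.66 + 0.49 + 1.61 + 1.96 = 7.22
total variance = 7.22 + 2 × 3.60 = 14.42
α (item deleted) = (5/4)·(1 − 7.22/14.42) = 0.62

Cronbach's α = 0.62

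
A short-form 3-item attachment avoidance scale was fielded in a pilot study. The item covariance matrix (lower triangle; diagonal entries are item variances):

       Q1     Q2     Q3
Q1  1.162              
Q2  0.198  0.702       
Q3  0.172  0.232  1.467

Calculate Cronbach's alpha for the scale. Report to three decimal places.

sum of item variances = 1.162 + 0.702 + 1.467 = 3.331
Sum of the distinct covariances = 0.602
total variance = 3.331 + 2 × 0.602 = 4.535
α = (k/(k−1))·(1 − sum of item variances/total variance) = (3/2)·(1 − 3.331/4.535) = 0.398

Cronbach's alpha = 0.398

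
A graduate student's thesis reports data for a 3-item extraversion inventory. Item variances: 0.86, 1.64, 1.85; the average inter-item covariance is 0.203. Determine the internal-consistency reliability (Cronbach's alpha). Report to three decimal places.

Σσᵢ² = 0.86 + 1.64 + 1.85 = 4.35
Sum of the 3 distinct covariances = 3 × 0.203 = 0.609
σ²_total = Σσᵢ² + 2·Σcov = 4.35 + 2 × 0.609 = 5.568
α = (3/2)·(1 − 4.35/5.568) = 0.328

Cronbach's alpha = 0.328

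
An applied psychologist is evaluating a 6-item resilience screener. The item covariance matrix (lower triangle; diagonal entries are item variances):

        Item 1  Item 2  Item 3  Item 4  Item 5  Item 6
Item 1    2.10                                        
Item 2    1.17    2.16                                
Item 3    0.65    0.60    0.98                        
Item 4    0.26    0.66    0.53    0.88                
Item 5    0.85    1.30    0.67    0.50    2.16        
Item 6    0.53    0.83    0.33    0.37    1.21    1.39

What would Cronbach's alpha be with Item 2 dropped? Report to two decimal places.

Cronbach's alpha = 0.76

Remaining items: Item 1, Item 3, Item 4, Item 5, Item 6 (k = 5).
Σσᵢ² = 2.10 + 0.98 + 0.88 + 2.16 + 1.39 = 7.51
Var(T) = 7.51 + 2 × 5.90 = 19.31
α (item deleted) = (5/4)·(1 − 7.51/19.31) = 0.76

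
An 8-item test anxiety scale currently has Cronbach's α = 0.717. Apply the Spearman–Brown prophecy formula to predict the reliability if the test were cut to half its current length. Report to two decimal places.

predicted reliability = 0.56

Length factor m = 1/2
α' = m·α / (1 − (1−m)·α)
   = 1/2 × 0.717 / (1 − (1 − 1/2) × 0.717)
   = 0.3585 / 0.6415 = 0.56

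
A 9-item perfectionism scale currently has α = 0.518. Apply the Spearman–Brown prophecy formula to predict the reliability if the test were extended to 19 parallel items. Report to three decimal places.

Length factor m = 19/9 = 2.1111
α' = m·α / (1 + (m−1)·α)
   = 19/9 × 0.518 / (1 + (19/9 − 1) × 0.518)
   = 1.0936 / 1.5756 = 0.694

predicted reliability = 0.694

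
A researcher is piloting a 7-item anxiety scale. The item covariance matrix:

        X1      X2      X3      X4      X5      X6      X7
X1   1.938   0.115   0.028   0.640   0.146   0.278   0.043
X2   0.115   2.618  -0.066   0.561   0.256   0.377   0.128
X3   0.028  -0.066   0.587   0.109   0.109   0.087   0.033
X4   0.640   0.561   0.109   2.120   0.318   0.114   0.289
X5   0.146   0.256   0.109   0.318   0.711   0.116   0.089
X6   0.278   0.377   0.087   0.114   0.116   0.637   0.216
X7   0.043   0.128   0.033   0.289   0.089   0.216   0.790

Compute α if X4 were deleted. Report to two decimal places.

Remaining items: X1, X2, X3, X5, X6, X7 (k = 6).
Σσ²ᵢ = 1.938 + 2.618 + 0.587 + 0.711 + 0.637 + 0.790 = 7.281
total variance = 7.281 + 2 × 1.955 = 11.191
α (item deleted) = (6/5)·(1 − 7.281/11.191) = 0.42

α = 0.42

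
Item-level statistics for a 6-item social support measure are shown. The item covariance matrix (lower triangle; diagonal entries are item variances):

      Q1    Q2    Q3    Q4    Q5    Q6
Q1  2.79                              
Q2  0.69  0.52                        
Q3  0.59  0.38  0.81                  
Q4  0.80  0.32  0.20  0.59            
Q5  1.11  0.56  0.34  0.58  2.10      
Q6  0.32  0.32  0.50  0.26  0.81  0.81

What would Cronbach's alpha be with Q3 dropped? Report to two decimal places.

Remaining items: Q1, Q2, Q4, Q5, Q6 (k = 5).
sum of item variances = 2.79 + 0.52 + 0.59 + 2.10 + 0.81 = 6.81
Var(T) = 6.81 + 2 × 5.77 = 18.35
α (item deleted) = (5/4)·(1 − 6.81/18.35) = 0.79

α = 0.79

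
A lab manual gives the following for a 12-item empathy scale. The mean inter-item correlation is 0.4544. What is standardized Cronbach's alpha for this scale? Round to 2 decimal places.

Standardized α = k·r̄ / (1 + (k−1)·r̄) = 12 × 0.4544 / (1 + 11 × 0.4544)
  = 5.4528 / 5.9984 = 0.91

standardized Cronbach's alpha = 0.91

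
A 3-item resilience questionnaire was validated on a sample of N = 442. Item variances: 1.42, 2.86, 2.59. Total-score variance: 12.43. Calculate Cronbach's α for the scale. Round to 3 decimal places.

sum of item variances = 1.42 + 2.86 + 2.59 = 6.87
α = (k/(k−1))·(1 − sum of item variances/σ²_total) = (3/2)·(1 − 6.87/12.43) = 0.671

Cronbach's α = 0.671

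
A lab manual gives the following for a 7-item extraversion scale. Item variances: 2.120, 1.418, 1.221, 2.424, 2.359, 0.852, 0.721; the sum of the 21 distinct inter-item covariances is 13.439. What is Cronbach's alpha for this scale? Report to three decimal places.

Cronbach's alpha = 0.825

Σσᵢ² = 2.120 + 1.418 + 1.221 + 2.424 + 2.359 + 0.852 + 0.721 = 11.115
Sum of distinct covariances = 13.439
total variance = Σσᵢ² + 2·Σcov = 11.115 + 2 × 13.439 = 37.993
α = (7/6)·(1 − 11.115/37.993) = 0.825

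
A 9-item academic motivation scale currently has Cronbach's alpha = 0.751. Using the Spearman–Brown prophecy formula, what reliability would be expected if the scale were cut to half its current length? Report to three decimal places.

Length factor m = 1/2
α' = m·α / (1 − (1−m)·α)
   = 1/2 × 0.751 / (1 − (1 − 1/2) × 0.751)
   = 0.3755 / 0.6245 = 0.601

predicted reliability = 0.601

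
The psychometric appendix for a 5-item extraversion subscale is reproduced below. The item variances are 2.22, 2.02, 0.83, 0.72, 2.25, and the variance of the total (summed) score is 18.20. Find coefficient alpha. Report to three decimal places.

ΣVar(i) = 2.22 + 2.02 + 0.83 + 0.72 + 2.25 = 8.04
α = (k/(k−1))·(1 − ΣVar(i)/σ²_total) = (5/4)·(1 − 8.04/18.20) = 0.698

coefficient alpha = 0.698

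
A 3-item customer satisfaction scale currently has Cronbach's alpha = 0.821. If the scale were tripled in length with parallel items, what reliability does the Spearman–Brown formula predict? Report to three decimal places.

Length factor m = 3
α' = m·α / (1 + (m−1)·α)
   = 3 × 0.821 / (1 + (3 − 1) × 0.821)
   = 2.4630 / 2.6420 = 0.932

predicted reliability = 0.932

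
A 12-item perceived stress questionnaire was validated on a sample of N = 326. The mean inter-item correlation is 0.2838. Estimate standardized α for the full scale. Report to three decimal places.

standardized α = 0.826

Standardized α = k·r̄ / (1 + (k−1)·r̄) = 12 × 0.2838 / (1 + 11 × 0.2838)
  = 3.4056 / 4.1218 = 0.826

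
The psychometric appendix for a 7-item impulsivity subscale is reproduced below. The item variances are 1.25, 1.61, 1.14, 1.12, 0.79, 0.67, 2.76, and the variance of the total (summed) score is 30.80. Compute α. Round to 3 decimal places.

sum of item variances = 1.25 + 1.61 + 1.14 + 1.12 + 0.79 + 0.67 + 2.76 = 9.34
α = (k/(k−1))·(1 − sum of item variances/Var(T)) = (7/6)·(1 − 9.34/30.80) = 0.813

α = 0.813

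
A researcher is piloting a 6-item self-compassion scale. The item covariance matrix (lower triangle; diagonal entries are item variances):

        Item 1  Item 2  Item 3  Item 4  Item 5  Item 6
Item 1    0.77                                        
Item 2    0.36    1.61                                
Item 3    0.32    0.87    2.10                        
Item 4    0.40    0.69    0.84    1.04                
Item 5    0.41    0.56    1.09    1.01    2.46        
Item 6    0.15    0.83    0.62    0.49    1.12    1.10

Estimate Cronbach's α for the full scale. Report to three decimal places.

Σσᵢ² = 0.77 + 1.61 + 2.10 + 1.04 + 2.46 + 1.10 = 9.08
Σ_{i<j} σ_ij = 9.76
σ²_total = 9.08 + 2 × 9.76 = 28.60
α = (k/(k−1))·(1 − Σσᵢ²/σ²_total) = (6/5)·(1 − 9.08/28.60) = 0.819

Cronbach's α = 0.819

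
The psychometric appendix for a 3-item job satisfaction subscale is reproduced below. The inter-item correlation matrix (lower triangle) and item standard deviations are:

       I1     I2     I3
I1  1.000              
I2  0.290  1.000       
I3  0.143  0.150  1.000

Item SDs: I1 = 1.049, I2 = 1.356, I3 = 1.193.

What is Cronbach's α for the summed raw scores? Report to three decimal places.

Σσ²ᵢ = 1.049² + 1.356² + 1.193² = 4.3624
Covariances σ_ij = r_ij · s_i · s_j:
  σ(I1,I2) = 0.290 × 1.049 × 1.356 = 0.4125
  σ(I1,I3) = 0.143 × 1.049 × 1.193 = 0.1790
  σ(I2,I3) = 0.150 × 1.356 × 1.193 = 0.2427
σ²_T = Σσ²ᵢ + 2·Σσ_ij = 4.3624 + 2 × 0.8342 = 6.0308
α = (3/2)·(1 − 4.3624/6.0308) = 0.415

Cronbach's α = 0.415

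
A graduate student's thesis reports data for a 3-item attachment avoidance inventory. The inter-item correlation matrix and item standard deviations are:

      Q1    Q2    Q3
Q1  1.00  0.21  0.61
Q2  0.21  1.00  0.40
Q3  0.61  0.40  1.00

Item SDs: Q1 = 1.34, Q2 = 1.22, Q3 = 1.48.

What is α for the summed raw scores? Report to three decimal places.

α = 0.681

Σσ²ᵢ = 1.34² + 1.22² + 1.48² = 5.4744
Covariances σ_ij = r_ij · s_i · s_j:
  σ(Q1,Q2) = 0.21 × 1.34 × 1.22 = 0.3433
  σ(Q1,Q3) = 0.61 × 1.34 × 1.48 = 1.2098
  σ(Q2,Q3) = 0.40 × 1.22 × 1.48 = 0.7222
σ²_T = Σσ²ᵢ + 2·Σσ_ij = 5.4744 + 2 × 2.2753 = 10.0250
α = (3/2)·(1 − 5.4744/10.0250) = 0.681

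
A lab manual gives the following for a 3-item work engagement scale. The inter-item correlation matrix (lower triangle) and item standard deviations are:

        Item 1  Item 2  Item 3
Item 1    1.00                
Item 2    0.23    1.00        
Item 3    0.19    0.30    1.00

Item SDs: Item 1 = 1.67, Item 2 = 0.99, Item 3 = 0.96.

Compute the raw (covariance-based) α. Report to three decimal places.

α = 0.439

Σσ²ᵢ = 1.67² + 0.99² + 0.96² = 4.6906
Covariances σ_ij = r_ij · s_i · s_j:
  σ(Item 1,Item 2) = 0.23 × 1.67 × 0.99 = 0.3803
  σ(Item 1,Item 3) = 0.19 × 1.67 × 0.96 = 0.3046
  σ(Item 2,Item 3) = 0.30 × 0.99 × 0.96 = 0.2851
σ²_T = Σσ²ᵢ + 2·Σσ_ij = 4.6906 + 2 × 0.9700 = 6.6306
α = (3/2)·(1 − 4.6906/6.6306) = 0.439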